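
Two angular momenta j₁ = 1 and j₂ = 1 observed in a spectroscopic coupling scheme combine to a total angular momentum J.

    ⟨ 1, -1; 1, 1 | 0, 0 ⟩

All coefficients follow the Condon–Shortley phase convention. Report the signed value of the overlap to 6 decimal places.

j₁+j₂−J=2  J+j₁−j₂=0  J−j₁+j₂=0  j₁+j₂+J+1=3
(j₁±m₁, j₂±m₂, J±M) = (0,2,2,0,0,0)
P² = 4/3
sum k=2..2:
  [2] +1/2 = 1/2
S = 1/2
C² = P²·S² = 1/3 ; C = +0.577350

+0.577350  (= +√(1/3))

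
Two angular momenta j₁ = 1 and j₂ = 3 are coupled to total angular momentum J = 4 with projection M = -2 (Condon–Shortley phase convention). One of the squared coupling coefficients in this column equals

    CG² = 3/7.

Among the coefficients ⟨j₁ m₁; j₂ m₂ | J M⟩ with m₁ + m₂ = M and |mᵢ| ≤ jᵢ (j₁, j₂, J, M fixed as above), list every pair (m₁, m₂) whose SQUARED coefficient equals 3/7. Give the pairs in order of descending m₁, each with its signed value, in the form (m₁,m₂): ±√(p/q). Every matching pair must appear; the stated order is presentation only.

Admissible pairs with m₁+m₂ = M = -2: (-1,-1), (0,-2), (1,-3)
  (m₁,m₂)=(1,-3): CG² = 1/28, CG = +√(1/28)
  (m₁,m₂)=(0,-2): CG² = 3/7, CG = +√(3/7)   ← matches the target
  (m₁,m₂)=(-1,-1): CG² = 15/28, CG = +√(15/28)
Pairs with CG² = 3/7: (0,-2): +√(3/7)

(0,-2): +√(3/7)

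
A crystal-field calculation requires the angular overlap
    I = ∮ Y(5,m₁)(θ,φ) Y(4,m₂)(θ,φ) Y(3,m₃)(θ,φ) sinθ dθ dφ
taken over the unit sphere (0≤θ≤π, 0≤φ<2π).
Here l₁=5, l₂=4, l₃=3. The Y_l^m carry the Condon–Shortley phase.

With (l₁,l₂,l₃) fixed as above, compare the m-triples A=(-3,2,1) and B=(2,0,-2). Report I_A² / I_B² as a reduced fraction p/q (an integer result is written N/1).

243/50

Shared (l₁,l₂,l₃)=(5,4,3): N and (l;000)² cancel in I_A²/I_B².
A: Δ = 6!·4!·2!/13! = 1/180180; Racah Σ t=4..6: t=4:+1/2304 t=5:−1/720 t=6:+1/5760 = -1/1280; ⇒ 3j(5 4 3; -3 2 1)² = 27/1430, sgn -1
B: Δ = 6!·4!·2!/13! = 1/180180; Racah Σ t=2..3: t=2:+1/576 t=3:−1/864 = 1/1728; ⇒ 3j(5 4 3; 2 0 -2)² = 5/1287, sgn -1
I_A²/I_B² = (27/1430)/(5/1287) = 243/50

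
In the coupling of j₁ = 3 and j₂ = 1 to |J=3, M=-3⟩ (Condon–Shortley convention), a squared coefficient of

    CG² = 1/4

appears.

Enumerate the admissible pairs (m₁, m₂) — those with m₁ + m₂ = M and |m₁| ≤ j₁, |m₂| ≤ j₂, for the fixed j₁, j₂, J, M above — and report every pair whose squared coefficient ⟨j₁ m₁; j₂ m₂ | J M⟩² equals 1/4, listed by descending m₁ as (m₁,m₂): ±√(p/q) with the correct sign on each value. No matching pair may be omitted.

(-2,-1): +√(1/4)

Admissible pairs with m₁+m₂ = M = -3: (-3,0), (-2,-1)
  (m₁,m₂)=(-2,-1): CG² = 1/4, CG = +√(1/4)   ← matches the target
  (m₁,m₂)=(-3,0): CG² = 3/4, CG = −√(3/4)
Pairs with CG² = 1/4: (-2,-1): +√(1/4)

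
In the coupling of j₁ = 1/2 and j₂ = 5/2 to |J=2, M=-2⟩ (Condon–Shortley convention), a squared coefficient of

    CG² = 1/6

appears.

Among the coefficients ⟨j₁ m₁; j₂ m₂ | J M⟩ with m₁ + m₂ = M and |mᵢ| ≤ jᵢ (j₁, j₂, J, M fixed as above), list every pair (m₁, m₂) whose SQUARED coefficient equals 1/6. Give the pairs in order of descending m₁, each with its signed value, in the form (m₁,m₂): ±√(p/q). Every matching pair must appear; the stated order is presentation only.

Admissible pairs with m₁+m₂ = M = -2: (-1/2,-3/2), (1/2,-5/2)
  (m₁,m₂)=(1/2,-5/2): CG² = 5/6, CG = +√(5/6)
  (m₁,m₂)=(-1/2,-3/2): CG² = 1/6, CG = −√(1/6)   ← matches the target
Pairs with CG² = 1/6: (-1/2,-3/2): −√(1/6)

(-1/2,-3/2): −√(1/6)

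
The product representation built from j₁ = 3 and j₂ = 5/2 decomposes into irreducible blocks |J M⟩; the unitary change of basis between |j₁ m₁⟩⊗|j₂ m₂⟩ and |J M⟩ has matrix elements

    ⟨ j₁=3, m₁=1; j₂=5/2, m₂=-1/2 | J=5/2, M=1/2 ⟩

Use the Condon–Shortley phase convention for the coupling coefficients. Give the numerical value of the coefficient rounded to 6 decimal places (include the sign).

j₁+j₂−J=3  J+j₁−j₂=3  J−j₁+j₂=2  j₁+j₂+J+1=9
(j₁±m₁, j₂±m₂, J±M) = (4,2,2,3,3,2)
P² = 288/35
sum k=0..2:
  [0] +1/24 = 1/24
  [1] −1/4 = -1/4
  [2] +1/24 = 1/24
S = -1/6
C² = P²·S² = 8/35 ; C = -0.478091

-0.478091  (= −√(8/35))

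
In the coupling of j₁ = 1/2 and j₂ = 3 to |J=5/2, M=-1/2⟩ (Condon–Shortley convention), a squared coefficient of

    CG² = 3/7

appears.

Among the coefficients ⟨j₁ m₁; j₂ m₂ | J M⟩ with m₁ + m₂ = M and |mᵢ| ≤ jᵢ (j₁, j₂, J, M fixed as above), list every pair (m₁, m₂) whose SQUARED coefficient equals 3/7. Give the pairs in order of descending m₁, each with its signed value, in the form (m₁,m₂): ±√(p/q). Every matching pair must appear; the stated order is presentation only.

(-1/2,0): −√(3/7)

Admissible pairs with m₁+m₂ = M = -1/2: (-1/2,0), (1/2,-1)
  (m₁,m₂)=(1/2,-1): CG² = 4/7, CG = +√(4/7)
  (m₁,m₂)=(-1/2,0): CG² = 3/7, CG = −√(3/7)   ← matches the target
Pairs with CG² = 3/7: (-1/2,0): −√(3/7)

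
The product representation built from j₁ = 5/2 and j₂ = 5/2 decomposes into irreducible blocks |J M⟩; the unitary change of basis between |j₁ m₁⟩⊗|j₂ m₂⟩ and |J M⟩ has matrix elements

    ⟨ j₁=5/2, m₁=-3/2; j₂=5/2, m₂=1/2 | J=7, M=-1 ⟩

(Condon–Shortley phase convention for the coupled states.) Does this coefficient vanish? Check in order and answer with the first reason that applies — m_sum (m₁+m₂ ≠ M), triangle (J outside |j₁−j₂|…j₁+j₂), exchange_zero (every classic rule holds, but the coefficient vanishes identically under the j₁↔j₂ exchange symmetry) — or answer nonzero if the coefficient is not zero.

triangle

m-sum: m₁+m₂ = -3/2+1/2 = -1, M = -1  ✓
triangle: need |j₁−j₂| ≤ J ≤ j₁+j₂, i.e. J ∈ [0, 5]; J = 7 is outside ✗ ⇒ coefficient is 0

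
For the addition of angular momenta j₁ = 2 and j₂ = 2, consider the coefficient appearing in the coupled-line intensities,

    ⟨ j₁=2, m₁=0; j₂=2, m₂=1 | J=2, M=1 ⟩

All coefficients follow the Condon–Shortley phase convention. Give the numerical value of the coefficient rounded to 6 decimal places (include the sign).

√[5·2!2!2!/7! · 2!2!3!1!3!1!] = √(8/7)
  +(−1)^1/∏(1,1,1,2,1,0)! = -1/2  (running -1/2)
  +(−1)^2/∏(2,0,0,1,2,1)! = 1/4  (running -1/4)
⟨..|..⟩ = √(8/7)·(-1/4) = -0.267261

-0.267261  (= −√(1/14))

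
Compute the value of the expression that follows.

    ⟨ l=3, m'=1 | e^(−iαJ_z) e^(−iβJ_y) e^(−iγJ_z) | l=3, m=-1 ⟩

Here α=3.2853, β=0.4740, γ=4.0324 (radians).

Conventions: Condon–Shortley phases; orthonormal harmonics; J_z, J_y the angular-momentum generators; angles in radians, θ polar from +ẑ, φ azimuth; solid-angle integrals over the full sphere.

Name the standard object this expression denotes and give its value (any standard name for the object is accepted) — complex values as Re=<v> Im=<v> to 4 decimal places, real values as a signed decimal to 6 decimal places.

Wigner D-matrix element, Re=0.1999 Im=0.1852

This is a Wigner D-matrix element — the rotation-matrix element ⟨l m'| R(α,β,γ) |l m⟩ in the angular-momentum basis.
Split into d^3_{1,-1}(β=0.4740) × two z-phases.
With c≡cos(β/2)=0.972047 and s≡sin(β/2)=0.234788, N=[24·2·2·24]^{1/2}=48.000000
k: max(0,(-1)−(1))=0 … min(3+(-1),3−(1))=2
  k=0: (−1)^2·48.0000/(8)·0.9720^4·0.2348^2 = +0.295291
  k=1: (−1)^3·48.0000/(6)·0.9720^2·0.2348^4 = -0.022970
  k=2: (−1)^4·48.0000/(48)·0.9720^0·0.2348^6 = +0.000168
d^3_{1,-1}(0.4740) = +0.295291 -0.022970 +0.000168 = +0.272488
Attach z-rotation phases: D = e^{-i(1)(3.2853)}·(+0.272488)·e^{-i(-1)(4.0324)} = +0.199914+0.185159i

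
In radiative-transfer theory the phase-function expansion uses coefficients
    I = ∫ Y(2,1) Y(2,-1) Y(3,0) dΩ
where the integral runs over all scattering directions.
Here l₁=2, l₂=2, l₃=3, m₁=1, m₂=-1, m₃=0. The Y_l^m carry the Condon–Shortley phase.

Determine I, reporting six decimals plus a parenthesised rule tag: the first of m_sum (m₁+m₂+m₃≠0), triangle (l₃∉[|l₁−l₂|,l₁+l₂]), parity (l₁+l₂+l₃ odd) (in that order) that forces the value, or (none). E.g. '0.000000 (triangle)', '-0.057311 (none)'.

0.000000 (parity)

l₁+l₂+l₃=7 is odd: 3j(l;000)=0 ⇒ I=0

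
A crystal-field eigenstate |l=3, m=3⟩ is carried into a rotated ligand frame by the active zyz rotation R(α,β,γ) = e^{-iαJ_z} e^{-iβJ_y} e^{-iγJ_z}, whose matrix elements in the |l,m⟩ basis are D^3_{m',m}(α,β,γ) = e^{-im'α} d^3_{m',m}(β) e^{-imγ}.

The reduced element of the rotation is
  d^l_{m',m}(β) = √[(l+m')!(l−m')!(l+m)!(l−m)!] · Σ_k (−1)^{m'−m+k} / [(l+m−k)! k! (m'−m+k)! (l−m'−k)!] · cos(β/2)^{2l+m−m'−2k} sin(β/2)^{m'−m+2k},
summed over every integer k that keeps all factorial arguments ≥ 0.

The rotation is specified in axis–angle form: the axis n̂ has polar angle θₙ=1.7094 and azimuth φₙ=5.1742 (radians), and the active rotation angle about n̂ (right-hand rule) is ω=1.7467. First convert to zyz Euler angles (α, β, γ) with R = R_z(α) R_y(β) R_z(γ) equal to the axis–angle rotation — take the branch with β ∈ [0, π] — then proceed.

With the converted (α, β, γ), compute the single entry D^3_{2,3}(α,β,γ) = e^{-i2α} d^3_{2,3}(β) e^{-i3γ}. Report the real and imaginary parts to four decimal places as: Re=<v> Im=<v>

Axis–angle → zyz. n̂ = (sinθₙcosφₙ, sinθₙsinφₙ, cosθₙ) = (+0.441297, -0.886662, -0.138160), ω = 1.7467.
R = I cosω + sinω [n̂]ₓ + (1−cosω) n̂n̂ᵀ gives
  R = [+0.053825, -0.323726, -0.944619; -0.595783, +0.748749, -0.290548; +0.801340, +0.578426, -0.152569]
β = atan2(√(R₁₃²+R₂₃²), R₃₃) = 1.723964; α = atan2(R₂₃, R₁₃) mod 2π = 3.439992; γ = atan2(R₃₂, −R₃₁) mod 2π = 2.516369
First d^3_{2,3}(β=1.7240), then the phase factors e^{-i(2)α} and e^{-i(3)γ}:
Half-angle: c=0.650934, s=0.759134. N=√(120·1·720·1)=293.938769
The bounds max(0,m−m')=1 and min(l+m,l−m')=1 give 1 term
  k=1: (−1)^0·293.9388/(120)·0.6509^5·0.7591^1 = +0.217310
d^3_{2,3}(1.7240) = +0.217310
D = (+0.827140-0.561997i)·(+0.217310)·(+0.300172-0.953885i) = -0.062541-0.208116i

Re=-0.0625 Im=-0.2081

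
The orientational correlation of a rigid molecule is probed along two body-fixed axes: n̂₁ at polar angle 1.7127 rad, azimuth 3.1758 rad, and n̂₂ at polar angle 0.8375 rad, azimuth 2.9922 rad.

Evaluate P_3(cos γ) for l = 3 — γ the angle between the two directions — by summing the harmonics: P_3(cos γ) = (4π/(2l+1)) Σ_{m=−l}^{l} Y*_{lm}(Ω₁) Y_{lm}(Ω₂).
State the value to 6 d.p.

Expand P_3 via completeness: Σ_{m} conj(Y_{3,m}) at Ω₁ times Y_{3,m} at Ω₂ —
  m=-3: (-0.402639-0.041465i) × (-0.154215-0.074148i) = +0.059018+0.036249i  (running Σ = +0.059018+0.036249i)
  m=-2: (-0.141315-0.009683i) × (+0.360865+0.111148i) = -0.049919-0.019201i  (running Σ = +0.009099+0.017048i)
  m=-1: (+0.287767+0.009848i) × (-0.294416-0.044314i) = -0.084287-0.015651i  (running Σ = -0.075188+0.001397i)
  m=0: (+0.153054-0.000000i) × (-0.189839+0.000000i) = -0.029056+0.000000i  (running Σ = -0.104243+0.001397i)
  m=1: (-0.287767+0.009848i) × (+0.294416-0.044314i) = -0.084287+0.015651i  (running Σ = -0.188530+0.017048i)
  m=2: (-0.141315+0.009683i) × (+0.360865-0.111148i) = -0.049919+0.019201i  (running Σ = -0.238449+0.036249i)
  m=3: (+0.402639-0.041465i) × (+0.154215-0.074148i) = +0.059018-0.036249i  (running Σ = -0.179431+0.000000i)
Σ over m = -0.179431+0.000000i; ×(4π/7) → -0.322114+0.000000i. Real part: -0.322114

-0.322114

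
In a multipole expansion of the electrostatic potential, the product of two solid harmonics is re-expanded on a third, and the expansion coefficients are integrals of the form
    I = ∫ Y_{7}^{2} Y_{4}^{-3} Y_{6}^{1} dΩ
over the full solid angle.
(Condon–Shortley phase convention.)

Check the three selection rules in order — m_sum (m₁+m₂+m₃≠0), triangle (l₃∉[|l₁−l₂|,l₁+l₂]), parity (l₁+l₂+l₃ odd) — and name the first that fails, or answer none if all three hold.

parity

azimuthal sum: 2 − 3 + 1 = 0  ✓
3 ≤ 6 ≤ 11 (triangle on l)  ✓
L = 7 + 4 + 6 = 17 (odd)  ✗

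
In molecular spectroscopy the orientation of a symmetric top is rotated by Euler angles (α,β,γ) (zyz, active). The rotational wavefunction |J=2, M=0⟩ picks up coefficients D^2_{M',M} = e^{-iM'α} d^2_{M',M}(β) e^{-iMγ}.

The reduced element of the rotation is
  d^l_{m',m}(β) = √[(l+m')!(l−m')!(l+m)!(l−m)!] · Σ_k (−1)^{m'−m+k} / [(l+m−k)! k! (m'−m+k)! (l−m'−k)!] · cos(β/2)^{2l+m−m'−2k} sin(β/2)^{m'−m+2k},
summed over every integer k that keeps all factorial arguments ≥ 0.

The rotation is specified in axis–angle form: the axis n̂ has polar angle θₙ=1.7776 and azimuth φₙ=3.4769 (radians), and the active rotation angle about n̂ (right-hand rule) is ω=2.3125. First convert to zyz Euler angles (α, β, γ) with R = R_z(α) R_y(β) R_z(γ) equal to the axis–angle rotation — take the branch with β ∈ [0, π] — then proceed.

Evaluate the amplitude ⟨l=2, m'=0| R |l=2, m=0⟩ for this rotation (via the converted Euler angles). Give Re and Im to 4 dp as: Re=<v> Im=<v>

Axis–angle → zyz. n̂ = (sinθₙcosφₙ, sinθₙsinφₙ, cosθₙ) = (-0.924188, -0.322048, -0.205333), ω = 2.3125.
R = I cosω + sinω [n̂]ₓ + (1−cosω) n̂n̂ᵀ gives
  R = [+0.755578, +0.650093, +0.080510; +0.347302, -0.501766, +0.792220; +0.555414, -0.570622, -0.604901]
β = atan2(√(R₁₃²+R₂₃²), R₃₃) = 2.220438; α = atan2(R₂₃, R₁₃) mod 2π = 1.469519; γ = atan2(R₃₂, −R₃₁) mod 2π = 3.940497
D^2_{0,0}(1.4695,2.2204,3.9405) = e^{-i·0·1.4695}·d^2_{0,0}(2.2204)·e^{-i·0·3.9405}. Compute d first:
c=cos(2.220438/2)=0.444465, s=sin(2.220438/2)=0.895796; N=√[2·2·2·2]=4.000000
The bounds max(0,m−m')=0 and min(l+m,l−m')=2 give 3 terms
  k=0: (−1)^0·4.0000/(4)·0.4445^4·0.8958^0 = +0.039026
  k=1: (−1)^1·4.0000/(1)·0.4445^2·0.8958^2 = -0.634094
  k=2: (−1)^2·4.0000/(4)·0.4445^0·0.8958^4 = +0.643927
d^2_{0,0}(2.2204) = +0.039026 -0.634094 +0.643927 = +0.048859
Attach z-rotation phases: D = e^{-i(0)(1.4695)}·(+0.048859)·e^{-i(0)(3.9405)} = +0.048859+0.000000i

Re=0.0489 Im=0.0000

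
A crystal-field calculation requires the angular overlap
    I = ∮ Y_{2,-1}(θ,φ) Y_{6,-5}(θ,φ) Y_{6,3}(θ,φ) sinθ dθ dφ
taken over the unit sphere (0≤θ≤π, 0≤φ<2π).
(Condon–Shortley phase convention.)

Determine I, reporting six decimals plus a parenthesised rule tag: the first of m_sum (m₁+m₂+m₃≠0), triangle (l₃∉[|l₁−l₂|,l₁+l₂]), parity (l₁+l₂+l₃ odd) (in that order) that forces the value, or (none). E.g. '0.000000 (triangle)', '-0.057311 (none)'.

-1 − 5 + 3 = -3 ≠ 0: azimuthal integral kills it; I = 0

0.000000 (m_sum)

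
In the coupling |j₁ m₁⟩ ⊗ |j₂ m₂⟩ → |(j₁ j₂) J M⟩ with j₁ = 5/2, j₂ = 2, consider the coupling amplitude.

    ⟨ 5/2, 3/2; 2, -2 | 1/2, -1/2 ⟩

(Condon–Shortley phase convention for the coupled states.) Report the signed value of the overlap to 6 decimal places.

+√(1/15) = +0.258199

√[2·4!1!0!/6! · 4!1!0!4!0!1!] = √(192/5)
  +(−1)^0/∏(0,4,1,0,0,0)! = 1/24  (running 1/24)
⟨..|..⟩ = √(192/5)·(1/24) = +0.258199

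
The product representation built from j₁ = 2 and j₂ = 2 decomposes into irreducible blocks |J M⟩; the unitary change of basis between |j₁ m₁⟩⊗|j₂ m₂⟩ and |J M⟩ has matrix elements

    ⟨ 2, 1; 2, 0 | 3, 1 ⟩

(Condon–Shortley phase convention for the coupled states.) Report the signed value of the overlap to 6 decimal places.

√[7·1!3!3!/8! · 3!1!2!2!4!2!] = √(36/5)
  +(−1)^0/∏(0,1,1,2,2,1)! = 1/4  (running 1/4)
  +(−1)^1/∏(1,0,0,1,3,2)! = -1/12  (running 1/6)
⟨..|..⟩ = √(36/5)·(1/6) = +0.447214

+0.447214  (= +√(1/5))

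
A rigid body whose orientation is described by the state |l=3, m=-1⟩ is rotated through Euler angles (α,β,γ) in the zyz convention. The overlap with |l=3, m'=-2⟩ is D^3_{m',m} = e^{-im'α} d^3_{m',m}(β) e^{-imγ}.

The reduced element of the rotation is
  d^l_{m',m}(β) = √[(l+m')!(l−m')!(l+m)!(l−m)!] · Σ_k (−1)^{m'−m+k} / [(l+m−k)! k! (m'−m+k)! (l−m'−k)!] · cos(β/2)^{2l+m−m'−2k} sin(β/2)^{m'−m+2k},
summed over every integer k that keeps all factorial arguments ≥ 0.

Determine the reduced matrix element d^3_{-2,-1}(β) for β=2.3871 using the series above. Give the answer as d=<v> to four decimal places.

d^3_{-2,-1}(β=2.3871) via the finite sum:
Half-angle: c=0.368362, s=0.929683. N=√(1·120·2·24)=75.894664
k∈{1,2} keeps every argument non-negative
  k=1: (−1)^0·75.8947/(24)·0.3684^5·0.9297^1 = +0.019939
  k=2: (−1)^1·75.8947/(12)·0.3684^3·0.9297^3 = -0.254014
d^3_{-2,-1}(2.3871) = +0.019939 -0.254014 = -0.234075

d=-0.2341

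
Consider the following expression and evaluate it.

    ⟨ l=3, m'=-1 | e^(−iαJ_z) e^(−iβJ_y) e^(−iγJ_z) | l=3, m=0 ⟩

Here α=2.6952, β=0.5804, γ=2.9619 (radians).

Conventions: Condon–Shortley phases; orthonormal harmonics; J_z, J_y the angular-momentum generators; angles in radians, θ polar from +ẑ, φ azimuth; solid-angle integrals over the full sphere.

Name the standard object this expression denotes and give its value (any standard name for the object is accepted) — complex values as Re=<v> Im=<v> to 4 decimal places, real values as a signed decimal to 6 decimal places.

This is a Wigner D-matrix element — the rotation-matrix element ⟨l m'| R(α,β,γ) |l m⟩ in the angular-momentum basis.
First d^3_{-1,0}(β=0.5804), then the phase factors e^{-i(-1)α} and e^{-i(0)γ}:
With c≡cos(β/2)=0.958187 and s≡sin(β/2)=0.286144, N=[2·24·6·6]^{1/2}=41.569219
k∈{1,2,3} keeps every argument non-negative
  k=1: (−1)^0·41.5692/(12)·0.9582^5·0.2861^1 = +0.800619
  k=2: (−1)^1·41.5692/(4)·0.9582^3·0.2861^3 = -0.214198
  k=3: (−1)^2·41.5692/(12)·0.9582^1·0.2861^5 = +0.006367
d^3_{-1,0}(0.5804) = +0.800619 -0.214198 +0.006367 = +0.592788
Phases: e^{-i·(-1)·2.6952}=-0.902010+0.431714i, e^{-i·(0)·2.9619}=+1.000000+0.000000i ⇒ D=-0.534701+0.255915i

Wigner D-matrix element, Re=-0.5347 Im=0.2559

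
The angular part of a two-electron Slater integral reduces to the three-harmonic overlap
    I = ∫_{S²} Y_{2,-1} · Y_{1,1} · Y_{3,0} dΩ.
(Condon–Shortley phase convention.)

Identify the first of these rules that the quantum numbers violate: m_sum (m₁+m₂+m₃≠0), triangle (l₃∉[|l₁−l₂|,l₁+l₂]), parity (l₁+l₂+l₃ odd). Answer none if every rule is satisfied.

azimuthal sum: -1 + 1 + 0 = 0  ✓
1 ≤ 3 ≤ 3 (triangle on l)  ✓
L = 2 + 1 + 3 = 6 (even)  ✓

none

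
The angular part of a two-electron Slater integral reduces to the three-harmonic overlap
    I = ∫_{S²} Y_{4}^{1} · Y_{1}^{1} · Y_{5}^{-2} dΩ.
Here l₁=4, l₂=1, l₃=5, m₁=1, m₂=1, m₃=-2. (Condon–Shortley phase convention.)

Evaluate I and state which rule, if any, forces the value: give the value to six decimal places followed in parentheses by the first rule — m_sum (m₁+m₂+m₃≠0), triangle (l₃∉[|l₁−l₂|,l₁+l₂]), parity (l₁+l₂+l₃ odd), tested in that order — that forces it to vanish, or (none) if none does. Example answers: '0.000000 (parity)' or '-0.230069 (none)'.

0.225034 (none)

Checks pass: Σm=0; 10 even; l₃=5∈[3,5].
(2·4+1)(2·1+1)(2·5+1) = 297
Δ: 0! 8! 2! / 11! → 1/495
sum: t=0:+1/576 = 1/576
3j²(4 1 5; 0 0 0) = Δ·Π!·Σ² = 5/99  (sign -1)
sum: t=0:+1/1440 = 1/1440
3j²(4 1 5; 1 1 -2) = Δ·Π!·Σ² = 7/165  (sign -1)
combine: 4πI² = 297·5/99·7/165 = 7/11
take √, sign +1: I = 0.22503380
No selection rule forces the value: the integral is nonzero (none).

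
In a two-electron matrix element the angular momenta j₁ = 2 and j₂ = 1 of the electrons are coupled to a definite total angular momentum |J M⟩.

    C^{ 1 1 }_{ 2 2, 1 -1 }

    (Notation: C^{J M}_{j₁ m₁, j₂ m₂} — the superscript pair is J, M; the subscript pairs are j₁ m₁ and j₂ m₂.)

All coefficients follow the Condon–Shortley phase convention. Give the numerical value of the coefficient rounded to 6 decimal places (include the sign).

+0.774597

triangle: 2!·2!·0!/5! = 4/120
(j±m)!: 4!·0!·0!·2!·2!·0! = 96
prefactor² = (2J+1)·Δ·N² = 48/5
  k=0: +1/(0!·2!·0!·0!·2!·0!) = 1/4
Σ = 1/4  ⇒  CG² = 48/5·(1/4)² = 3/5
CG = +√(3/5) = +0.774597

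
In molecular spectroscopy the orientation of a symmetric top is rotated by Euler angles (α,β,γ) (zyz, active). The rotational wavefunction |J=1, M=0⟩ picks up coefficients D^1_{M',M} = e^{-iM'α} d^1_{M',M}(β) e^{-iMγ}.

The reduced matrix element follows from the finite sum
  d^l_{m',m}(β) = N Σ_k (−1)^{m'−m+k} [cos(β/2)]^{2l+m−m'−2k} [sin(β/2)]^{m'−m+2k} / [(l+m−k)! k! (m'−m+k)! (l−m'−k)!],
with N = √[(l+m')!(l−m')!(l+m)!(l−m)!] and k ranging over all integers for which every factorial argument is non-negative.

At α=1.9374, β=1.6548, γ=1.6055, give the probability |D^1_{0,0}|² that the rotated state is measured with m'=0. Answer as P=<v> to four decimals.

First d^1_{0,0}(β=1.6548), then the phase factors e^{-i(0)α} and e^{-i(0)γ}:
With c≡cos(β/2)=0.676792 and s≡sin(β/2)=0.736174, N=[1·1·1·1]^{1/2}=1.000000
k∈{0,1} keeps every argument non-negative
  k=0: (−1)^0·1.0000/(1)·0.6768^2·0.7362^0 = +0.458048
  k=1: (−1)^1·1.0000/(1)·0.6768^0·0.7362^2 = -0.541952
d^1_{0,0}(1.6548) = +0.458048 -0.541952 = -0.083905
|D^1_{0,0}|² = |d^1_{0,0}(β)|² = (-0.083905)² = 0.007040 (the z-rotation phases have unit modulus)

P=0.0070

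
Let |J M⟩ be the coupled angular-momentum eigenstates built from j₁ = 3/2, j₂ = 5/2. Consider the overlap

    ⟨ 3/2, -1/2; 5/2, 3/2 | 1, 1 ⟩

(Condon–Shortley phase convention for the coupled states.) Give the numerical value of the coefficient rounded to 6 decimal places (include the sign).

+0.547723

√[3·3!0!2!/6! · 1!2!4!1!2!0!] = √(24/5)
  +(−1)^2/∏(2,1,0,2,0,0)! = 1/4  (running 1/4)
⟨..|..⟩ = √(24/5)·(1/4) = +0.547723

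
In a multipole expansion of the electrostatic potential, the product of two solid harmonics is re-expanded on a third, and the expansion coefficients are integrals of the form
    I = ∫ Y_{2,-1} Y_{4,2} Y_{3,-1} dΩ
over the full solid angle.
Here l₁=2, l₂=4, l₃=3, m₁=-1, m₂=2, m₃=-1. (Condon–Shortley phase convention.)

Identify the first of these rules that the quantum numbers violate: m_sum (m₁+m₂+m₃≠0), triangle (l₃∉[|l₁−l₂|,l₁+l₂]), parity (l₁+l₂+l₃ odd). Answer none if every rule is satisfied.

m₁+m₂+m₃ = -1 + 2 − 1 = 0  ✓
triangle: |2−4|=2 ≤ l₃=3 ≤ 2+4=6  ✓
parity: l₁+l₂+l₃ = 9 is odd  ✗

parity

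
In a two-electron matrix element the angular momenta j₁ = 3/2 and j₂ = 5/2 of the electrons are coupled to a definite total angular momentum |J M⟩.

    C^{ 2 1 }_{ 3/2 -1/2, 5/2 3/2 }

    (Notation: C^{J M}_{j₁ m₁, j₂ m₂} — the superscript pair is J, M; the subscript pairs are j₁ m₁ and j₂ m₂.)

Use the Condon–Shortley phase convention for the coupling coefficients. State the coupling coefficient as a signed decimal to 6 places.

triangle: 2!·1!·3!/7! = 12/5040
(j±m)!: 1!·2!·4!·1!·3!·1! = 288
prefactor² = (2J+1)·Δ·N² = 24/7
  k=1: −1/(1!·1!·1!·3!·0!·0!) = -1/6
  k=2: +1/(2!·0!·0!·2!·1!·1!) = 1/4
Σ = 1/12  ⇒  CG² = 24/7·(1/12)² = 1/42
CG = +√(1/42) = +0.154303

+√(1/42) = +0.154303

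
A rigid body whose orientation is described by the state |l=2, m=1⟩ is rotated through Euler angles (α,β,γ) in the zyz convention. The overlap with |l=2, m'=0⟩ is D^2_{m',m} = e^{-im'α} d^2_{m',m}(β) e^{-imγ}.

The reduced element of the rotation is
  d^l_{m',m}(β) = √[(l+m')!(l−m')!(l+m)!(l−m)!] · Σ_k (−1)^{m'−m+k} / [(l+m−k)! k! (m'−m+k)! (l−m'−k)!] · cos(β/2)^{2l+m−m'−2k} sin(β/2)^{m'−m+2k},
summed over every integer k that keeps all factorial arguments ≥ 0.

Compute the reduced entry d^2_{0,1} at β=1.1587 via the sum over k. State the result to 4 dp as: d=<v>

d=0.4495

d^2_{0,1}(β=1.1587) via the finite sum:
With c≡cos(β/2)=0.836819 and s≡sin(β/2)=0.547480, N=[2·2·6·1]^{1/2}=4.898979
k∈{1,2} keeps every argument non-negative
  k=1: (−1)^0·4.8990/(2)·0.8368^3·0.5475^1 = +0.785847
  k=2: (−1)^1·4.8990/(2)·0.8368^1·0.5475^3 = -0.336366
d^2_{0,1}(1.1587) = +0.785847 -0.336366 = +0.449481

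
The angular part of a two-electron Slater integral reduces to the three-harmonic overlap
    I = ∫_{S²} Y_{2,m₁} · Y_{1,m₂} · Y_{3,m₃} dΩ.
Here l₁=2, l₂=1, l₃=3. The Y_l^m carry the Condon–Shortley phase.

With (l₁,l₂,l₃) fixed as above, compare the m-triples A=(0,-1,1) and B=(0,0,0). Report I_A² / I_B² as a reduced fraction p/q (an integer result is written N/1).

2/3

Shared (l₁,l₂,l₃)=(2,1,3): N and (l;000)² cancel in I_A²/I_B².
A: Δ = 0!·4!·2!/7! = 1/105; Racah Σ t=0..0: t=0:+1/8 = 1/8; ⇒ 3j(2 1 3; 0 -1 1)² = 2/35, sgn +1
B: Δ = 0!·4!·2!/7! = 1/105; Racah Σ t=0..0: t=0:+1/4 = 1/4; ⇒ 3j(2 1 3; 0 0 0)² = 3/35, sgn -1
I_A²/I_B² = (2/35)/(3/35) = 2/3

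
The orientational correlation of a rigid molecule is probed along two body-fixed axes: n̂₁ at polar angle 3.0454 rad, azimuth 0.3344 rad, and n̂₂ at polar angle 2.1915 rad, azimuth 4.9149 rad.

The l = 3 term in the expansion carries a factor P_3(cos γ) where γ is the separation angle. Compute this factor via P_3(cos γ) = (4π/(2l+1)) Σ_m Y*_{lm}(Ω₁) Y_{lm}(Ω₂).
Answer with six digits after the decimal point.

-0.393279

Addition theorem: P_3(cos γ) = (4π/7) Σ_m Y*_{lm}(Ω₁) Y_{lm}(Ω₂), m = −3…3:
  [-3]  conj(Y_{3,-3})(Ω₁) = 0.00020 + 0.00031j ; Y_{3,-3}(Ω₂) = -0.12821 - 0.18440j ; Δ = 0.00003 - 0.00008j
  [-2]  conj(Y_{3,-2})(Ω₁) = -0.00736 - 0.00582j ; Y_{3,-2}(Ω₂) = 0.36151 - 0.15499j ; Δ = -0.00356 - 0.00096j
  [-1]  conj(Y_{3,-1})(Ω₁) = 0.11593 + 0.04028j ; Y_{3,-1}(Ω₂) = 0.03656 + 0.17804j ; Δ = -0.00293 + 0.02211j
  [+0]  conj(Y_{3,0})(Ω₁) = -0.72577 + 0.00000j ; Y_{3,0}(Ω₂) = 0.28403 + 0.00000j ; Δ = -0.20614 + 0.00000j
  [+1]  conj(Y_{3,1})(Ω₁) = -0.11593 + 0.04028j ; Y_{3,1}(Ω₂) = -0.03656 + 0.17804j ; Δ = -0.00293 - 0.02211j
  [+2]  conj(Y_{3,2})(Ω₁) = -0.00736 + 0.00582j ; Y_{3,2}(Ω₂) = 0.36151 + 0.15499j ; Δ = -0.00356 + 0.00096j
  [+3]  conj(Y_{3,3})(Ω₁) = -0.00020 + 0.00031j ; Y_{3,3}(Ω₂) = 0.12821 - 0.18440j ; Δ = 0.00003 + 0.00008j
Total Σ_m = -0.21907 - 0.00000j. Multiply by 1.795196: -0.39328 - 0.00000j. P_3(cos γ) = -0.393279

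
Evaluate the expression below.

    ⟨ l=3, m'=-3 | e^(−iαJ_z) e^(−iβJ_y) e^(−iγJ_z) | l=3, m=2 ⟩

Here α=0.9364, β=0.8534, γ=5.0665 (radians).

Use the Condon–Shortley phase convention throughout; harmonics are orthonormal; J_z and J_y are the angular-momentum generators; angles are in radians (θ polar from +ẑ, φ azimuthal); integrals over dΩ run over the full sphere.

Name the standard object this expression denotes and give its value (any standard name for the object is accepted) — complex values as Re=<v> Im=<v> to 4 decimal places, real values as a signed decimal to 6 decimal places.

This is a Wigner D-matrix element — the rotation-matrix element ⟨l m'| R(α,β,γ) |l m⟩ in the angular-momentum basis.
First d^3_{-3,2}(β=0.8534), then the phase factors e^{-i(-3)α} and e^{-i(2)γ}:
With c≡cos(β/2)=0.910336 and s≡sin(β/2)=0.413869, N=[1·720·120·1]^{1/2}=293.938769
Admissible k: 5..5 (factorial args all ≥0)
  k=5: (−1)^0·293.9388/(120)·0.9103^1·0.4139^5 = +0.027076
d^3_{-3,2}(0.8534) = +0.027076
D = (-0.945264+0.326306i)·(+0.027076)·(-0.759520+0.650484i) = +0.013692-0.023359i

Wigner D-matrix element, Re=0.0137 Im=-0.0234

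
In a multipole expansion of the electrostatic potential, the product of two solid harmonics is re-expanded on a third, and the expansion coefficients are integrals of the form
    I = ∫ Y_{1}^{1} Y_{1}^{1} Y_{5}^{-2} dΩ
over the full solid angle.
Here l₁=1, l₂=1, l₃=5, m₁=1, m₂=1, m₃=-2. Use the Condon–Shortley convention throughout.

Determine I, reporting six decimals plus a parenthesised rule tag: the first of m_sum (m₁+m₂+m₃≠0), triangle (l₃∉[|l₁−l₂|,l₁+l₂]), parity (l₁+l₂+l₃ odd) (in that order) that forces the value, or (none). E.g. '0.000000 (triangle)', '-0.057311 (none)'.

triangle: need 0≤l₃≤2, have 5; I=0

0.000000 (triangle)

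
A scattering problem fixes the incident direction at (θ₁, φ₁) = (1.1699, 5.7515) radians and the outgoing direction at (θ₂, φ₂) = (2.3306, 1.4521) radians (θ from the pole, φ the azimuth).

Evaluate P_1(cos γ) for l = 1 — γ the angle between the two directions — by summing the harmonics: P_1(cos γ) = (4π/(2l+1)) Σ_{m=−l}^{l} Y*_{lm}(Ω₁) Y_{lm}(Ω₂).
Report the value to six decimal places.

-0.536688

Term-by-term m-sum for l=1 (normalisation 4π/3 = 4.188790):
  m=-1: Y*=+0.274188-0.161273i  Y=+0.029661-0.248711i  product -0.031978-0.072977i
  m=+0: Y*=+0.190674-0.000000i  Y=-0.336539+0.000000i  product -0.064169+0.000000i
  m=+1: Y*=-0.274188-0.161273i  Y=-0.029661-0.248711i  product -0.031978+0.072977i
Total Σ_m = -0.128125+0.000000i. Multiply by 4.188790: -0.536688+0.000000i. P_1(cos γ) = -0.536688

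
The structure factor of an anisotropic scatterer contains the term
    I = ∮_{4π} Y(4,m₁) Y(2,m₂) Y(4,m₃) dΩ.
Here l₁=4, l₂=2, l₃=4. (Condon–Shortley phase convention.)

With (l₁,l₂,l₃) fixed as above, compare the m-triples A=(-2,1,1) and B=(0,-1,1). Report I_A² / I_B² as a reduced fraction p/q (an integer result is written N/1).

81/10

l's match ⇒ only the (l;m) 3-j factors differ between A and B.
A: triangle coeff Δ(4,2,4) = 1/13860; Σ_t [1,2]: t=1:−1/240 t=2:+1/96 = 1/160; (3j)²=27/1540 [(4 2 4; -2 1 1)], sign=-1
B: triangle coeff Δ(4,2,4) = 1/13860; Σ_t [0,1]: t=0:+1/96 t=1:−1/72 = -1/288; (3j)²=1/462 [(4 2 4; 0 -1 1)], sign=+1
I_A²/I_B² = (27/1540)/(1/462) = 81/10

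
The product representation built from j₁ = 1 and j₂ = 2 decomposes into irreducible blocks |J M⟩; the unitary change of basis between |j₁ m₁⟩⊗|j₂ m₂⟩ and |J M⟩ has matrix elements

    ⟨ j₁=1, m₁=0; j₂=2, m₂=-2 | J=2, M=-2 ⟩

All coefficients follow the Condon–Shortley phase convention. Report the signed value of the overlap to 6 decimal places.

j₁+j₂−J=1  J+j₁−j₂=1  J−j₁+j₂=3  j₁+j₂+J+1=6
(j₁±m₁, j₂±m₂, J±M) = (1,1,0,4,0,4)
P² = 24
sum k=0..0:
  [0] +1/6 = 1/6
S = 1/6
C² = P²·S² = 2/3 ; C = +0.816497

+0.816497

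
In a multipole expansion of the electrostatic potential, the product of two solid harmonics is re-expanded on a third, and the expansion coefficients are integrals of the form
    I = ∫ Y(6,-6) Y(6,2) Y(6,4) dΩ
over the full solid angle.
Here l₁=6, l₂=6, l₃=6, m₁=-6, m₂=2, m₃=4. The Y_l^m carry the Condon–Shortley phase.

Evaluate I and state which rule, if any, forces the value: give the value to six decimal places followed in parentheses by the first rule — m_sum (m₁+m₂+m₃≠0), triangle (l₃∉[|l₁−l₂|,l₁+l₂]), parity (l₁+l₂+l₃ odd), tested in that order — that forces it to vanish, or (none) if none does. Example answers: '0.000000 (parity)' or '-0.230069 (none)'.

Checks pass: Σm=0; 18 even; l₃=6∈[0,12].
(2·6+1)(2·6+1)(2·6+1) = 2197
Δ: 6! 6! 6! / 19! → 1/325909584
sum: t=0:+1/373248000 t=1:−1/1728000 t=2:+1/110592 t=3:−1/46656 t=4:+1/110592 t=5:−1/1728000 t=6:+1/373248000 = -7/1555200
3j²(6 6 6; 0 0 0) = Δ·Π!·Σ² = 400/46189  (sign -1)
sum: t=6:+1/24883200 = 1/24883200
3j²(6 6 6; -6 2 4) = Δ·Π!·Σ² = 70/4199  (sign +1)
combine: 4πI² = 2197·400/46189·70/4199 = 364000/1147619
take √, sign -1: I = -0.15887183
No selection rule forces the value: the integral is nonzero (none).

-0.158872 (none)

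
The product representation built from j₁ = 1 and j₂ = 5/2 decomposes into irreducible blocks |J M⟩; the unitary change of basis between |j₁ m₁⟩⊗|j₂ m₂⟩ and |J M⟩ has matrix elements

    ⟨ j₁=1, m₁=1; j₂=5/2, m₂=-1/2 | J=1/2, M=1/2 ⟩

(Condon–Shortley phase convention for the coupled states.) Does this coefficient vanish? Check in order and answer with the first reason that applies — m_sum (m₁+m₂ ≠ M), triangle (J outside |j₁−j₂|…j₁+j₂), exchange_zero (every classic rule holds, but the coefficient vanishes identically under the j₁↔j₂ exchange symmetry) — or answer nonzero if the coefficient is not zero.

m-sum: m₁+m₂ = 1+(-1/2) = 1/2, M = 1/2  ✓
triangle: need |j₁−j₂| ≤ J ≤ j₁+j₂, i.e. J ∈ [3/2, 7/2]; J = 1/2 is outside ✗ ⇒ coefficient is 0

triangle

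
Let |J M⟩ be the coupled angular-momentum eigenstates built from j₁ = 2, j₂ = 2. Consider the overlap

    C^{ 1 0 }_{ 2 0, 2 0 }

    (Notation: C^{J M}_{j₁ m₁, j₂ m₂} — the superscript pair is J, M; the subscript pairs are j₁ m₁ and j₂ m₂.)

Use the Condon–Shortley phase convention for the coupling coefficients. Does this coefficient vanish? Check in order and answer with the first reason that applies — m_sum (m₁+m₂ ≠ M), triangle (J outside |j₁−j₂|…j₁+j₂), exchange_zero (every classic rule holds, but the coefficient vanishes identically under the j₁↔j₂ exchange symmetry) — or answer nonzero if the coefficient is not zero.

exchange_zero

m-sum: m₁+m₂ = 0+0 = 0, M = 0  ✓
triangle: |j₁−j₂| = 0 ≤ J = 1 ≤ j₁+j₂ = 4  ✓
exchange: j₁=j₂ and m₁=m₂, and (−1)^(j₁+j₂−J) = (−1)^3 = −1 forces ⟨j₁m₁;j₂m₂|JM⟩ = −⟨j₂m₂;j₁m₁|JM⟩ = −⟨j₁m₁;j₂m₂|JM⟩ ⇒ the coefficient vanishes identically
Racah sum check: Σ_k collapses to 0 ⇒ CG = 0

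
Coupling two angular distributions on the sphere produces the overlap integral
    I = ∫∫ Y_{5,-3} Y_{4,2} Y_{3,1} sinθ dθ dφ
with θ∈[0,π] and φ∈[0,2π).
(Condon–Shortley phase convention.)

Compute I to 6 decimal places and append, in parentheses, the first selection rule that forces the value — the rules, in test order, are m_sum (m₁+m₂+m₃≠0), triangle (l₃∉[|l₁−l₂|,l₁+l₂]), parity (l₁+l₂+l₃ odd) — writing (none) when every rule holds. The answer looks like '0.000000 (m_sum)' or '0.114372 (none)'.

-0.144236 (none)

Rules hold: Σm=0, L=12 even, 1≤3≤9.
N = 11·9·7 = 693
Δ = 6!·4!·2!/13! = 1/180180
Racah Σ t=2..4: t=2:+1/576 t=3:−1/144 t=4:+1/576 = -1/288
⇒ 3j(5 4 3; 0 0 0)² = 20/1001, sgn +1
Racah Σ t=4..6: t=4:+1/2304 t=5:−1/720 t=6:+1/5760 = -1/1280
⇒ 3j(5 4 3; -3 2 1)² = 27/1430, sgn -1
4πI² = N·(3j₀)²·(3jₘ)² = 486/1859
I = -1·√(0.261431/4π) = -0.14423595
No selection rule forces the value: the integral is nonzero (none).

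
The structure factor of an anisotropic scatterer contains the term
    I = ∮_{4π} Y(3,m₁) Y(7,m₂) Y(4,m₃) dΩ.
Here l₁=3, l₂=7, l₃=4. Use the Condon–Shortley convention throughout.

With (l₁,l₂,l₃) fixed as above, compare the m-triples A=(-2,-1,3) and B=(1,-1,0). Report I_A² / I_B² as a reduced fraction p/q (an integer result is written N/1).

Same 3,7,4: normalisation and zero-m 3j drop out of the ratio.
A: Δ: 6! 0! 8! / 15! → 1/45045; sum: t=5:−1/604800 = -1/604800; 3j²(3 7 4; -2 -1 3) = Δ·Π!·Σ² = 16/15015  (sign +1)
B: Δ: 6! 0! 8! / 15! → 1/45045; sum: t=2:+1/27648 = 1/27648; 3j²(3 7 4; 1 -1 0) = Δ·Π!·Σ² = 10/429  (sign +1)
I_A²/I_B² = (16/15015)/(10/429) = 8/175

8/175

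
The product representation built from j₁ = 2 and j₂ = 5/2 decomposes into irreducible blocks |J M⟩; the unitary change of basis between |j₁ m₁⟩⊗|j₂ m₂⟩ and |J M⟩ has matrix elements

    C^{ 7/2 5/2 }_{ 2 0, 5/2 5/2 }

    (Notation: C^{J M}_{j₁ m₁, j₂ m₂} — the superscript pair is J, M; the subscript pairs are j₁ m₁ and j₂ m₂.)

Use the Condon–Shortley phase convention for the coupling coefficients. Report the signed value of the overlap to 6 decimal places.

√[8·1!3!4!/9! · 2!2!5!0!6!1!] = √(7680/7)
  +(−1)^1/∏(1,0,1,4,2,0)! = -1/48  (running -1/48)
⟨..|..⟩ = √(7680/7)·(-1/48) = -0.690066

-0.690066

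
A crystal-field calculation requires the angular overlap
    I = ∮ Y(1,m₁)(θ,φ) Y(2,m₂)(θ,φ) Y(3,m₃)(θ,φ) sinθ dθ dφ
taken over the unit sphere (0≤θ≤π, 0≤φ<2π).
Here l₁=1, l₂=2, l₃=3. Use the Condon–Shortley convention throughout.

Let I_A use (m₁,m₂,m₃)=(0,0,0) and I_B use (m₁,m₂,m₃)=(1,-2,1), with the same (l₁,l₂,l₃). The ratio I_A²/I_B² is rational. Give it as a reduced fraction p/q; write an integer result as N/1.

9/1

Shared (l₁,l₂,l₃)=(1,2,3): N and (l;000)² cancel in I_A²/I_B².
A: Δ = 0!·2!·4!/7! = 1/105; Racah Σ t=0..0: t=0:+1/4 = 1/4; ⇒ 3j(1 2 3; 0 0 0)² = 3/35, sgn -1
B: Δ = 0!·2!·4!/7! = 1/105; Racah Σ t=0..0: t=0:+1/48 = 1/48; ⇒ 3j(1 2 3; 1 -2 1)² = 1/105, sgn +1
I_A²/I_B² = (3/35)/(1/105) = 9/1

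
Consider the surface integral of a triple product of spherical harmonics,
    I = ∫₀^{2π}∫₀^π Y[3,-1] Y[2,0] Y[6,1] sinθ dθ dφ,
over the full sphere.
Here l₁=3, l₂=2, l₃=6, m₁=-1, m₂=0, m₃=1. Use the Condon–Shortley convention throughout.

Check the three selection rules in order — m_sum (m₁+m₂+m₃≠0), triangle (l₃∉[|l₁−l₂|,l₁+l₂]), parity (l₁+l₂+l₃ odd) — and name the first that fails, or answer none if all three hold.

triangle

azimuthal sum: -1 + 0 + 1 = 0  ✓
l₃ must lie in [1,5]; have l₃=6  ✗
L = 3 + 2 + 6 = 11 (odd)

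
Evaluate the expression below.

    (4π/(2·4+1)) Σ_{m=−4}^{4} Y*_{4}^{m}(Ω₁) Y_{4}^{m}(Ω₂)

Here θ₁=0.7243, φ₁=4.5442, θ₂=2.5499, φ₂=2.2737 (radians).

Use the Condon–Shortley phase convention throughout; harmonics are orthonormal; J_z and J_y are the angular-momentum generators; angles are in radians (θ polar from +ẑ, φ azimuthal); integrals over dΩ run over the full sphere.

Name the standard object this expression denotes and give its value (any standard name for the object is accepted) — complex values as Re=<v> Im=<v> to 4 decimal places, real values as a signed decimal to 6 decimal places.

Legendre polynomial (addition theorem), -0.006995

This sum is the spherical-harmonic addition theorem: it equals the Legendre polynomial P_l(cos γ) of the angle γ between the two directions.
Addition theorem: P_4(cos γ) = (4π/9) Σ_m Y*_{lm}(Ω₁) Y_{lm}(Ω₂), m = −4…4:
  [-4]  conj(Y_{4,-4})(Ω₁) = 0.06672 - 0.05316j ; Y_{4,-4}(Ω₂) = -0.04052 - 0.01388j ; Δ = -0.00344 + 0.00123j
  [-3]  conj(Y_{4,-3})(Ω₁) = 0.13184 + 0.23874j ; Y_{4,-3}(Ω₂) = -0.15481 + 0.09236j ; Δ = -0.04246 - 0.02478j
  [-2]  conj(Y_{4,-2})(Ω₁) = -0.40575 + 0.14188j ; Y_{4,-2}(Ω₂) = -0.06533 + 0.39239j ; Δ = -0.02916 - 0.16848j
  [-1]  conj(Y_{4,-1})(Ω₁) = -0.03642 - 0.21448j ; Y_{4,-1}(Ω₂) = 0.25799 + 0.30450j ; Δ = 0.05592 - 0.06642j
  [+0]  conj(Y_{4,0})(Ω₁) = -0.29781 + 0.00000j ; Y_{4,0}(Ω₂) = -0.11178 + 0.00000j ; Δ = 0.03329 + 0.00000j
  [+1]  conj(Y_{4,1})(Ω₁) = 0.03642 - 0.21448j ; Y_{4,1}(Ω₂) = -0.25799 + 0.30450j ; Δ = 0.05592 + 0.06642j
  [+2]  conj(Y_{4,2})(Ω₁) = -0.40575 - 0.14188j ; Y_{4,2}(Ω₂) = -0.06533 - 0.39239j ; Δ = -0.02916 + 0.16848j
  [+3]  conj(Y_{4,3})(Ω₁) = -0.13184 + 0.23874j ; Y_{4,3}(Ω₂) = 0.15481 + 0.09236j ; Δ = -0.04246 + 0.02478j
  [+4]  conj(Y_{4,4})(Ω₁) = 0.06672 + 0.05316j ; Y_{4,4}(Ω₂) = -0.04052 + 0.01388j ; Δ = -0.00344 - 0.00123j
Total Σ_m = -0.00501 - 0.00000j. Multiply by 1.396263: -0.00700 - 0.00000j. P_4(cos γ) = -0.006995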